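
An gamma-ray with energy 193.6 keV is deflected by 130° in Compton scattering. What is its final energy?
119.3297 keV

First convert energy to wavelength:
λ = hc/E, with hc ≈ 1239.842 keV·pm (i.e. 1239.842 eV·nm)

For E = 193.6 keV = 193600 eV:
λ = 1239.842 keV·pm / 193.6 keV
λ = 6.4041 pm

Calculate the Compton shift:
Δλ = λ_C(1 - cos(130°)) = 2.4263 × 1.6428
Δλ = 3.9859 pm

Final wavelength:
λ' = 6.4041 + 3.9859 = 10.3901 pm

Final energy:
E' = hc/λ' = 1239.842 / 10.3901 = 119.3297 keV

(Intermediate values are shown rounded; full precision is carried through to the final answer.)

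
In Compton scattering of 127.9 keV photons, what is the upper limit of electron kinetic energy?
42.6668 keV

Maximum energy transfer occurs at θ = 180° (backscattering).

Initial photon: E₀ = 127.9 keV → λ₀ = 9.6938 pm

Maximum Compton shift (at 180°):
Δλ_max = 2λ_C = 2 × 2.4263 = 4.8526 pm

Final wavelength:
λ' = 9.6938 + 4.8526 = 14.5465 pm

Minimum photon energy (maximum energy to electron):
E'_min = hc/λ' = 85.2332 keV

Maximum electron kinetic energy:
K_max = E₀ - E'_min = 127.9000 - 85.2332 = 42.6668 keV

(Intermediate values are shown rounded; full precision is carried through to the final answer.)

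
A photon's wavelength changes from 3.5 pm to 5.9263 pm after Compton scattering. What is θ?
90.00°

First find the wavelength shift:
Δλ = λ' - λ = 5.9263 - 3.5 = 2.4263 pm

Using Δλ = λ_C(1 - cos θ), with λ_C = h/(m_e·c) ≈ 2.42631024 pm:
cos θ = 1 - Δλ/λ_C
cos θ = 1 - 2.4263/2.42631024
cos θ = 0.000004

θ = arccos(0.000004)
θ = 90.00°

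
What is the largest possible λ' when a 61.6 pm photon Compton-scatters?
66.4526 pm (at θ = 180°)

The Compton shift is Δλ = λ_C(1 − cos θ).

Since cos θ ranges from −1 to 1, the factor (1 − cos θ) ranges from 0 to 2; the maximum shift occurs at θ = 180° (backscattering):
Δλ_max = 2λ_C = 2 × 2.4263 pm = 4.8526 pm

Maximum scattered wavelength:
λ'_max = λ₀ + Δλ_max = 61.6 + 4.8526 = 66.4526 pm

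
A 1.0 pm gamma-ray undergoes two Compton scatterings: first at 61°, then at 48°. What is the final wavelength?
3.0528 pm

Apply Compton shift twice:

First scattering at θ₁ = 61°:
Δλ₁ = λ_C(1 - cos(61°))
Δλ₁ = 2.4263 × 0.5152
Δλ₁ = 1.2500 pm

After first scattering:
λ₁ = 1.0 + 1.2500 = 2.2500 pm

Second scattering at θ₂ = 48°:
Δλ₂ = λ_C(1 - cos(48°))
Δλ₂ = 2.4263 × 0.3309
Δλ₂ = 0.8028 pm

Final wavelength:
λ₂ = 2.2500 + 0.8028 = 3.0528 pm

Total shift: Δλ_total = 1.2500 + 0.8028 = 2.0528 pm

(Intermediate values are shown rounded; full precision is carried through to the final answer.)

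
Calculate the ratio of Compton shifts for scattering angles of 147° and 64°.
147° produces the larger shift by a factor of 3.274

Calculate both shifts using Δλ = λ_C(1 - cos θ):

For θ₁ = 64°:
Δλ₁ = 2.4263 × (1 - cos(64°))
Δλ₁ = 2.4263 × 0.5616
Δλ₁ = 1.3627 pm

For θ₂ = 147°:
Δλ₂ = 2.4263 × (1 - cos(147°))
Δλ₂ = 2.4263 × 1.8387
Δλ₂ = 4.4612 pm

The 147° angle produces the larger shift.
Ratio: 4.4612/1.3627 = 3.274

(Intermediate values are shown rounded; full precision is carried through to the final answer.)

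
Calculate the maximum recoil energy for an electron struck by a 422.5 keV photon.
263.2838 keV

Maximum energy transfer occurs at θ = 180° (backscattering).

Initial photon: E₀ = 422.5 keV → λ₀ = 2.9345 pm

Maximum Compton shift (at 180°):
Δλ_max = 2λ_C = 2 × 2.4263 = 4.8526 pm

Final wavelength:
λ' = 2.9345 + 4.8526 = 7.7872 pm

Minimum photon energy (maximum energy to electron):
E'_min = hc/λ' = 159.2162 keV

Maximum electron kinetic energy:
K_max = E₀ - E'_min = 422.5000 - 159.2162 = 263.2838 keV

(Intermediate values are shown rounded; full precision is carried through to the final answer.)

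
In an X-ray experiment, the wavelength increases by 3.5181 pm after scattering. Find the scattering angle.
116.74°

From the Compton formula Δλ = λ_C(1 - cos θ), we can solve for θ:

cos θ = 1 - Δλ/λ_C

Given:
- Δλ = 3.5181 pm
- λ_C = h/(m_e·c) ≈ 2.42631024 pm

cos θ = 1 - 3.5181/2.42631024
cos θ = 1 - 1.449979
cos θ = -0.449979

θ = arccos(-0.449979)
θ = 116.74°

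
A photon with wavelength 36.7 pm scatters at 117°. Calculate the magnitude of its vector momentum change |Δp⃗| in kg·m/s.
2.9450e-23 kg·m/s

Photon momentum magnitude is p = h/λ.

Initial momentum:
p₀ = h/λ = 6.6261e-34/3.6700e-11 = 1.8055e-23 kg·m/s

After scattering:
λ' = λ + Δλ = 36.7 + 3.5278 = 40.2278 pm
p' = h/λ' = 6.6261e-34/4.0228e-11 = 1.6471e-23 kg·m/s

Momentum is a vector; the scattered photon's direction makes angle θ = 117° with the incident direction. The magnitude of the vector change Δp⃗ = p⃗₀ − p⃗' is found from the law of cosines:
|Δp⃗|² = p₀² + p'² − 2p₀p'cos θ
|Δp⃗|² = (1.8055e-23)² + (1.6471e-23)² − 2·1.8055e-23·1.6471e-23·cos(117°)
|Δp⃗| = 2.9450e-23 kg·m/s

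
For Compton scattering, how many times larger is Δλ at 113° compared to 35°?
113° produces the larger shift by a factor of 7.690

Calculate both shifts using Δλ = λ_C(1 - cos θ):

For θ₁ = 35°:
Δλ₁ = 2.4263 × (1 - cos(35°))
Δλ₁ = 2.4263 × 0.1808
Δλ₁ = 0.4388 pm

For θ₂ = 113°:
Δλ₂ = 2.4263 × (1 - cos(113°))
Δλ₂ = 2.4263 × 1.3907
Δλ₂ = 3.3743 pm

The 113° angle produces the larger shift.
Ratio: 3.3743/0.4388 = 7.690

(Intermediate values are shown rounded; full precision is carried through to the final answer.)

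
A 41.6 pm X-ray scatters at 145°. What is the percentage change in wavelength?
10.6102%

Calculate the Compton shift:
Δλ = λ_C(1 - cos(145°))
Δλ = 2.4263 × (1 - cos(145°))
Δλ = 2.4263 × 1.8192
Δλ = 4.4138 pm

Percentage change:
(Δλ/λ₀) × 100 = (4.4138/41.6) × 100
= 10.6102%

(Intermediate values are shown rounded; full precision is carried through to the final answer.)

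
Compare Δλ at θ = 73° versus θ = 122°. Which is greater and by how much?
122° produces the larger shift by a factor of 2.162

Calculate both shifts using Δλ = λ_C(1 - cos θ):

For θ₁ = 73°:
Δλ₁ = 2.4263 × (1 - cos(73°))
Δλ₁ = 2.4263 × 0.7076
Δλ₁ = 1.7169 pm

For θ₂ = 122°:
Δλ₂ = 2.4263 × (1 - cos(122°))
Δλ₂ = 2.4263 × 1.5299
Δλ₂ = 3.7121 pm

The 122° angle produces the larger shift.
Ratio: 3.7121/1.7169 = 2.162

(Intermediate values are shown rounded; full precision is carried through to the final answer.)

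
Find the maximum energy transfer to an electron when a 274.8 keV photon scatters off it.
142.4007 keV

Maximum energy transfer occurs at θ = 180° (backscattering).

Initial photon: E₀ = 274.8 keV → λ₀ = 4.5118 pm

Maximum Compton shift (at 180°):
Δλ_max = 2λ_C = 2 × 2.4263 = 4.8526 pm

Final wavelength:
λ' = 4.5118 + 4.8526 = 9.3644 pm

Minimum photon energy (maximum energy to electron):
E'_min = hc/λ' = 132.3993 keV

Maximum electron kinetic energy:
K_max = E₀ - E'_min = 274.8000 - 132.3993 = 142.4007 keV

(Intermediate values are shown rounded; full precision is carried through to the final answer.)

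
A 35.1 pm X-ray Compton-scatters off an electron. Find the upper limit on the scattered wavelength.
39.9526 pm (at θ = 180°)

The Compton shift is Δλ = λ_C(1 − cos θ).

Since cos θ ranges from −1 to 1, the factor (1 − cos θ) ranges from 0 to 2; the maximum shift occurs at θ = 180° (backscattering):
Δλ_max = 2λ_C = 2 × 2.4263 pm = 4.8526 pm

Maximum scattered wavelength:
λ'_max = λ₀ + Δλ_max = 35.1 + 4.8526 = 39.9526 pm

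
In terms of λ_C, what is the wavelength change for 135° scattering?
1.7071 λ_C

The Compton shift formula is:
Δλ = λ_C(1 - cos θ)

Dividing both sides by λ_C:
Δλ/λ_C = 1 - cos θ

For θ = 135°:
Δλ/λ_C = 1 - cos(135°)
Δλ/λ_C = 1 - -0.7071
Δλ/λ_C = 1.7071

This means the shift is 1.7071 × λ_C = 4.1420 pm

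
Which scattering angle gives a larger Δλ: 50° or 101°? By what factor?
101° produces the larger shift by a factor of 3.334

Calculate both shifts using Δλ = λ_C(1 - cos θ):

For θ₁ = 50°:
Δλ₁ = 2.4263 × (1 - cos(50°))
Δλ₁ = 2.4263 × 0.3572
Δλ₁ = 0.8667 pm

For θ₂ = 101°:
Δλ₂ = 2.4263 × (1 - cos(101°))
Δλ₂ = 2.4263 × 1.1908
Δλ₂ = 2.8893 pm

The 101° angle produces the larger shift.
Ratio: 2.8893/0.8667 = 3.334

(Intermediate values are shown rounded; full precision is carried through to the final answer.)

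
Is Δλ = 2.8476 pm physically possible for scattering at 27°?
No, inconsistent

Calculate the expected shift for θ = 27°:

Δλ_expected = λ_C(1 - cos(27°))
Δλ_expected = 2.4263 × (1 - cos(27°))
Δλ_expected = 2.4263 × 0.1090
Δλ_expected = 0.2645 pm

Given shift: 2.8476 pm
Expected shift: 0.2645 pm
Difference: 2.5832 pm

The values do not match. The given shift corresponds to θ ≈ 100.0°, not 27°.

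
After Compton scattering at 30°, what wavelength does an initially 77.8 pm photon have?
78.1251 pm

Using the Compton formula: λ' = λ + λ_C(1 − cos θ)

For θ = 30°, cos θ = √3/2 (exact) ≈ 0.8660, so:
1 − cos 30° = 1 − (√3/2) ≈ 0.1340

Δλ = λ_C × 0.1340 = 2.4263 × 0.1340 = 0.3251 pm

λ' = 77.8 + 0.3251 = 78.1251 pm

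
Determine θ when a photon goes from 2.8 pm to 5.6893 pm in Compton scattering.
101.00°

First find the wavelength shift:
Δλ = λ' - λ = 5.6893 - 2.8 = 2.8893 pm

Using Δλ = λ_C(1 - cos θ), with λ_C = h/(m_e·c) ≈ 2.42631024 pm:
cos θ = 1 - Δλ/λ_C
cos θ = 1 - 2.8893/2.42631024
cos θ = -0.190821

θ = arccos(-0.190821)
θ = 101.00°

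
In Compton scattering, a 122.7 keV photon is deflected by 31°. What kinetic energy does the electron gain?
4.0687 keV

By energy conservation: K_e = E_initial - E_final

First find the scattered photon energy:
Initial wavelength: λ = hc/E = 10.1047 pm
Compton shift: Δλ = λ_C(1 - cos(31°)) = 0.3466 pm
Final wavelength: λ' = 10.1047 + 0.3466 = 10.4512 pm
Final photon energy: E' = hc/λ' = 118.6313 keV

Electron kinetic energy:
K_e = E - E' = 122.7000 - 118.6313 = 4.0687 keV

(Intermediate values are shown rounded; full precision is carried through to the final answer.)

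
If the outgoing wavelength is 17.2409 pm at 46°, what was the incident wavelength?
16.5000 pm

From λ' = λ + Δλ, we have λ = λ' - Δλ

First calculate the Compton shift:
Δλ = λ_C(1 - cos θ)
Δλ = 2.4263 × (1 - cos(46°))
Δλ = 2.4263 × 0.3053
Δλ = 0.7409 pm

Initial wavelength:
λ = λ' - Δλ
λ = 17.2409 - 0.7409
λ = 16.5000 pm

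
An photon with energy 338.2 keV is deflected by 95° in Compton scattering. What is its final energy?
196.6823 keV

First convert energy to wavelength:
λ = hc/E, with hc ≈ 1239.842 keV·pm (i.e. 1239.842 eV·nm)

For E = 338.2 keV = 338200 eV:
λ = 1239.842 keV·pm / 338.2 keV
λ = 3.6660 pm

Calculate the Compton shift:
Δλ = λ_C(1 - cos(95°)) = 2.4263 × 1.0872
Δλ = 2.6378 pm

Final wavelength:
λ' = 3.6660 + 2.6378 = 6.3038 pm

Final energy:
E' = hc/λ' = 1239.842 / 6.3038 = 196.6823 keV

(Intermediate values are shown rounded; full precision is carried through to the final answer.)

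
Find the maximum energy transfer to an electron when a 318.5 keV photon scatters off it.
176.7288 keV

Maximum energy transfer occurs at θ = 180° (backscattering).

Initial photon: E₀ = 318.5 keV → λ₀ = 3.8928 pm

Maximum Compton shift (at 180°):
Δλ_max = 2λ_C = 2 × 2.4263 = 4.8526 pm

Final wavelength:
λ' = 3.8928 + 4.8526 = 8.7454 pm

Minimum photon energy (maximum energy to electron):
E'_min = hc/λ' = 141.7712 keV

Maximum electron kinetic energy:
K_max = E₀ - E'_min = 318.5000 - 141.7712 = 176.7288 keV

(Intermediate values are shown rounded; full precision is carried through to the final answer.)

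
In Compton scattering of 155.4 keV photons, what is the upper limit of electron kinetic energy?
58.7715 keV

Maximum energy transfer occurs at θ = 180° (backscattering).

Initial photon: E₀ = 155.4 keV → λ₀ = 7.9784 pm

Maximum Compton shift (at 180°):
Δλ_max = 2λ_C = 2 × 2.4263 = 4.8526 pm

Final wavelength:
λ' = 7.9784 + 4.8526 = 12.8310 pm

Minimum photon energy (maximum energy to electron):
E'_min = hc/λ' = 96.6285 keV

Maximum electron kinetic energy:
K_max = E₀ - E'_min = 155.4000 - 96.6285 = 58.7715 keV

(Intermediate values are shown rounded; full precision is carried through to the final answer.)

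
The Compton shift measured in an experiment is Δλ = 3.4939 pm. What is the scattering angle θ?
116.10°

From the Compton formula Δλ = λ_C(1 - cos θ), we can solve for θ:

cos θ = 1 - Δλ/λ_C

Given:
- Δλ = 3.4939 pm
- λ_C = h/(m_e·c) ≈ 2.42631024 pm

cos θ = 1 - 3.4939/2.42631024
cos θ = 1 - 1.440005
cos θ = -0.440005

θ = arccos(-0.440005)
θ = 116.10°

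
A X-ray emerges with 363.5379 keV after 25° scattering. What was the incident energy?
389.5001 keV

Convert final energy to wavelength (hc ≈ 1239.842 keV·pm):
λ' = hc/E' = 1239.842 / 363.5379 = 3.4105 pm

Calculate the Compton shift:
Δλ = λ_C(1 - cos(25°))
Δλ = 2.4263 × (1 - cos(25°))
Δλ = 0.2273 pm

Initial wavelength:
λ = λ' - Δλ = 3.4105 - 0.2273 = 3.1832 pm

Initial energy:
E = hc/λ = 1239.842 / 3.1832 = 389.5001 keV

(Intermediate values are shown rounded; full precision is carried through to the final answer.)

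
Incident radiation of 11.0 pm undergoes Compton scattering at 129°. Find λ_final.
14.9532 pm

Using the Compton scattering formula:
λ' = λ + Δλ = λ + λ_C(1 - cos θ)

Given:
- Initial wavelength λ = 11.0 pm
- Scattering angle θ = 129°
- Compton wavelength λ_C ≈ 2.4263 pm

Calculate the shift:
Δλ = 2.4263 × (1 - cos(129°))
Δλ = 2.4263 × 1.6293
Δλ = 3.9532 pm

Final wavelength:
λ' = 11.0 + 3.9532 = 14.9532 pm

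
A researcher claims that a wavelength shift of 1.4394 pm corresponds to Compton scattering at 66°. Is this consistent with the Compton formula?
Yes, consistent

Calculate the expected shift for θ = 66°:

Δλ_expected = λ_C(1 - cos(66°))
Δλ_expected = 2.4263 × (1 - cos(66°))
Δλ_expected = 2.4263 × 0.5933
Δλ_expected = 1.4394 pm

Given shift: 1.4394 pm
Expected shift: 1.4394 pm
Difference: 0.0000 pm

The values match. This is consistent with Compton scattering at the stated angle.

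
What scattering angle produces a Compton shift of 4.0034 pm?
130.54°

From the Compton formula Δλ = λ_C(1 - cos θ), we can solve for θ:

cos θ = 1 - Δλ/λ_C

Given:
- Δλ = 4.0034 pm
- λ_C = h/(m_e·c) ≈ 2.42631024 pm

cos θ = 1 - 4.0034/2.42631024
cos θ = 1 - 1.649995
cos θ = -0.649995

θ = arccos(-0.649995)
θ = 130.54°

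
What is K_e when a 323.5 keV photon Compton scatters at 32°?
28.3887 keV

By energy conservation: K_e = E_initial - E_final

First find the scattered photon energy:
Initial wavelength: λ = hc/E = 3.8326 pm
Compton shift: Δλ = λ_C(1 - cos(32°)) = 0.3687 pm
Final wavelength: λ' = 3.8326 + 0.3687 = 4.2013 pm
Final photon energy: E' = hc/λ' = 295.1113 keV

Electron kinetic energy:
K_e = E - E' = 323.5000 - 295.1113 = 28.3887 keV

(Intermediate values are shown rounded; full precision is carried through to the final answer.)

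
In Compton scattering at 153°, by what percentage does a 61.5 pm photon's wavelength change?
7.4604%

Calculate the Compton shift:
Δλ = λ_C(1 - cos(153°))
Δλ = 2.4263 × (1 - cos(153°))
Δλ = 2.4263 × 1.8910
Δλ = 4.5882 pm

Percentage change:
(Δλ/λ₀) × 100 = (4.5882/61.5) × 100
= 7.4604%

(Intermediate values are shown rounded; full precision is carried through to the final answer.)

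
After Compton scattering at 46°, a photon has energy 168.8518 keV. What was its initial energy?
187.8000 keV

Convert final energy to wavelength (hc ≈ 1239.842 keV·pm):
λ' = hc/E' = 1239.842 / 168.8518 = 7.3428 pm

Calculate the Compton shift:
Δλ = λ_C(1 - cos(46°))
Δλ = 2.4263 × (1 - cos(46°))
Δλ = 0.7409 pm

Initial wavelength:
λ = λ' - Δλ = 7.3428 - 0.7409 = 6.6019 pm

Initial energy:
E = hc/λ = 1239.842 / 6.6019 = 187.8000 keV

(Intermediate values are shown rounded; full precision is carried through to the final answer.)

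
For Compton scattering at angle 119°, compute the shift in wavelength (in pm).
3.6026 pm

Using the Compton scattering formula:
Δλ = λ_C(1 - cos θ)

where λ_C = h/(m_e·c) ≈ 2.4263 pm is the Compton wavelength of an electron.

For θ = 119°:
cos(119°) = -0.4848
1 - cos(119°) = 1.4848

Δλ = 2.4263 × 1.4848
Δλ = 3.6026 pm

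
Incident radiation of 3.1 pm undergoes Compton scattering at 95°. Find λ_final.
5.7378 pm

Using the Compton scattering formula:
λ' = λ + Δλ = λ + λ_C(1 - cos θ)

Given:
- Initial wavelength λ = 3.1 pm
- Scattering angle θ = 95°
- Compton wavelength λ_C ≈ 2.4263 pm

Calculate the shift:
Δλ = 2.4263 × (1 - cos(95°))
Δλ = 2.4263 × 1.0872
Δλ = 2.6378 pm

Final wavelength:
λ' = 3.1 + 2.6378 = 5.7378 pm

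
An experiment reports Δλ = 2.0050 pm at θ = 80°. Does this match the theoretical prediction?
Yes, consistent

Calculate the expected shift for θ = 80°:

Δλ_expected = λ_C(1 - cos(80°))
Δλ_expected = 2.4263 × (1 - cos(80°))
Δλ_expected = 2.4263 × 0.8264
Δλ_expected = 2.0050 pm

Given shift: 2.0050 pm
Expected shift: 2.0050 pm
Difference: 0.0000 pm

The values match. This is consistent with Compton scattering at the stated angle.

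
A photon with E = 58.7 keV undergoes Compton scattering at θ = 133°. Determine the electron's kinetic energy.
9.5052 keV

By energy conservation: K_e = E_initial - E_final

First find the scattered photon energy:
Initial wavelength: λ = hc/E = 21.1217 pm
Compton shift: Δλ = λ_C(1 - cos(133°)) = 4.0810 pm
Final wavelength: λ' = 21.1217 + 4.0810 = 25.2027 pm
Final photon energy: E' = hc/λ' = 49.1948 keV

Electron kinetic energy:
K_e = E - E' = 58.7000 - 49.1948 = 9.5052 keV

(Intermediate values are shown rounded; full precision is carried through to the final answer.)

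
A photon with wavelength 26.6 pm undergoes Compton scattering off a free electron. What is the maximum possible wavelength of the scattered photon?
31.4526 pm (at θ = 180°)

The Compton shift is Δλ = λ_C(1 − cos θ).

Since cos θ ranges from −1 to 1, the factor (1 − cos θ) ranges from 0 to 2; the maximum shift occurs at θ = 180° (backscattering):
Δλ_max = 2λ_C = 2 × 2.4263 pm = 4.8526 pm

Maximum scattered wavelength:
λ'_max = λ₀ + Δλ_max = 26.6 + 4.8526 = 31.4526 pm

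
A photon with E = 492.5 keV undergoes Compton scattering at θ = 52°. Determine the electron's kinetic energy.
133.1224 keV

By energy conservation: K_e = E_initial - E_final

First find the scattered photon energy:
Initial wavelength: λ = hc/E = 2.5174 pm
Compton shift: Δλ = λ_C(1 - cos(52°)) = 0.9325 pm
Final wavelength: λ' = 2.5174 + 0.9325 = 3.4500 pm
Final photon energy: E' = hc/λ' = 359.3776 keV

Electron kinetic energy:
K_e = E - E' = 492.5000 - 359.3776 = 133.1224 keV

(Intermediate values are shown rounded; full precision is carried through to the final answer.)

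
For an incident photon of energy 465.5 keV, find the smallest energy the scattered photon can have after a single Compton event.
164.9585 keV (at θ = 180°)

The scattered photon has minimum energy when its wavelength is maximum, i.e., when the Compton shift Δλ = λ_C(1 − cos θ) is maximum. This occurs at θ = 180° (backscattering), giving Δλ_max = 2λ_C = 4.8526 pm.

Initial wavelength: λ₀ = hc/E₀ = 2.6635 pm
Maximum final wavelength: λ'_max = λ₀ + 2λ_C = 2.6635 + 4.8526 = 7.5161 pm
Minimum final energy: E'_min = hc/λ'_max = 164.9585 keV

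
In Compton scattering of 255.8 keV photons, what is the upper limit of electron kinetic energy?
127.9752 keV

Maximum energy transfer occurs at θ = 180° (backscattering).

Initial photon: E₀ = 255.8 keV → λ₀ = 4.8469 pm

Maximum Compton shift (at 180°):
Δλ_max = 2λ_C = 2 × 2.4263 = 4.8526 pm

Final wavelength:
λ' = 4.8469 + 4.8526 = 9.6995 pm

Minimum photon energy (maximum energy to electron):
E'_min = hc/λ' = 127.8248 keV

Maximum electron kinetic energy:
K_max = E₀ - E'_min = 255.8000 - 127.8248 = 127.9752 keV

(Intermediate values are shown rounded; full precision is carried through to the final answer.)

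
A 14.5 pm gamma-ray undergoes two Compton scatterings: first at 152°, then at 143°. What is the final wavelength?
23.4327 pm

Apply Compton shift twice:

First scattering at θ₁ = 152°:
Δλ₁ = λ_C(1 - cos(152°))
Δλ₁ = 2.4263 × 1.8829
Δλ₁ = 4.5686 pm

After first scattering:
λ₁ = 14.5 + 4.5686 = 19.0686 pm

Second scattering at θ₂ = 143°:
Δλ₂ = λ_C(1 - cos(143°))
Δλ₂ = 2.4263 × 1.7986
Δλ₂ = 4.3640 pm

Final wavelength:
λ₂ = 19.0686 + 4.3640 = 23.4327 pm

Total shift: Δλ_total = 4.5686 + 4.3640 = 8.9327 pm

(Intermediate values are shown rounded; full precision is carried through to the final answer.)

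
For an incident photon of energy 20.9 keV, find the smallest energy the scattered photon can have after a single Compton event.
19.3196 keV (at θ = 180°)

The scattered photon has minimum energy when its wavelength is maximum, i.e., when the Compton shift Δλ = λ_C(1 − cos θ) is maximum. This occurs at θ = 180° (backscattering), giving Δλ_max = 2λ_C = 4.8526 pm.

Initial wavelength: λ₀ = hc/E₀ = 59.3226 pm
Maximum final wavelength: λ'_max = λ₀ + 2λ_C = 59.3226 + 4.8526 = 64.1752 pm
Minimum final energy: E'_min = hc/λ'_max = 19.3196 keV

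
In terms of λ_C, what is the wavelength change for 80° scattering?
0.8264 λ_C

The Compton shift formula is:
Δλ = λ_C(1 - cos θ)

Dividing both sides by λ_C:
Δλ/λ_C = 1 - cos θ

For θ = 80°:
Δλ/λ_C = 1 - cos(80°)
Δλ/λ_C = 1 - 0.1736
Δλ/λ_C = 0.8264

This means the shift is 0.8264 × λ_C = 2.0050 pm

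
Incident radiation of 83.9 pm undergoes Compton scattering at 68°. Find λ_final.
85.4174 pm

Using the Compton scattering formula:
λ' = λ + Δλ = λ + λ_C(1 - cos θ)

Given:
- Initial wavelength λ = 83.9 pm
- Scattering angle θ = 68°
- Compton wavelength λ_C ≈ 2.4263 pm

Calculate the shift:
Δλ = 2.4263 × (1 - cos(68°))
Δλ = 2.4263 × 0.6254
Δλ = 1.5174 pm

Final wavelength:
λ' = 83.9 + 1.5174 = 85.4174 pm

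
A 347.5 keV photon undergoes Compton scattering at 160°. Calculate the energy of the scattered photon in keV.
149.8446 keV

First convert energy to wavelength:
λ = hc/E, with hc ≈ 1239.842 keV·pm (i.e. 1239.842 eV·nm)

For E = 347.5 keV = 347500 eV:
λ = 1239.842 keV·pm / 347.5 keV
λ = 3.5679 pm

Calculate the Compton shift:
Δλ = λ_C(1 - cos(160°)) = 2.4263 × 1.9397
Δλ = 4.7063 pm

Final wavelength:
λ' = 3.5679 + 4.7063 = 8.2742 pm

Final energy:
E' = hc/λ' = 1239.842 / 8.2742 = 149.8446 keV

(Intermediate values are shown rounded; full precision is carried through to the final answer.)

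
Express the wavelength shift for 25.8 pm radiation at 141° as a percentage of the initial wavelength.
16.7128%

Calculate the Compton shift:
Δλ = λ_C(1 - cos(141°))
Δλ = 2.4263 × (1 - cos(141°))
Δλ = 2.4263 × 1.7771
Δλ = 4.3119 pm

Percentage change:
(Δλ/λ₀) × 100 = (4.3119/25.8) × 100
= 16.7128%

(Intermediate values are shown rounded; full precision is carried through to the final answer.)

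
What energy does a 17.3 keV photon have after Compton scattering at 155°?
16.2512 keV

First convert energy to wavelength:
λ = hc/E, with hc ≈ 1239.842 keV·pm (i.e. 1239.842 eV·nm)

For E = 17.3 keV = 17300 eV:
λ = 1239.842 keV·pm / 17.3 keV
λ = 71.6672 pm

Calculate the Compton shift:
Δλ = λ_C(1 - cos(155°)) = 2.4263 × 1.9063
Δλ = 4.6253 pm

Final wavelength:
λ' = 71.6672 + 4.6253 = 76.2925 pm

Final energy:
E' = hc/λ' = 1239.842 / 76.2925 = 16.2512 keV

(Intermediate values are shown rounded; full precision is carried through to the final answer.)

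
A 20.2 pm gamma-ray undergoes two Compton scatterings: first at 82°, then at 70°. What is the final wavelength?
23.8851 pm

Apply Compton shift twice:

First scattering at θ₁ = 82°:
Δλ₁ = λ_C(1 - cos(82°))
Δλ₁ = 2.4263 × 0.8608
Δλ₁ = 2.0886 pm

After first scattering:
λ₁ = 20.2 + 2.0886 = 22.2886 pm

Second scattering at θ₂ = 70°:
Δλ₂ = λ_C(1 - cos(70°))
Δλ₂ = 2.4263 × 0.6580
Δλ₂ = 1.5965 pm

Final wavelength:
λ₂ = 22.2886 + 1.5965 = 23.8851 pm

Total shift: Δλ_total = 2.0886 + 1.5965 = 3.6851 pm

(Intermediate values are shown rounded; full precision is carried through to the final answer.)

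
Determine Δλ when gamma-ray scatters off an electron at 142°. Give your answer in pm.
4.3383 pm

Using the Compton scattering formula:
Δλ = λ_C(1 - cos θ)

where λ_C = h/(m_e·c) ≈ 2.4263 pm is the Compton wavelength of an electron.

For θ = 142°:
cos(142°) = -0.7880
1 - cos(142°) = 1.7880

Δλ = 2.4263 × 1.7880
Δλ = 4.3383 pm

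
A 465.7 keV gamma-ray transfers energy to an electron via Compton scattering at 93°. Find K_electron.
227.9826 keV

By energy conservation: K_e = E_initial - E_final

First find the scattered photon energy:
Initial wavelength: λ = hc/E = 2.6623 pm
Compton shift: Δλ = λ_C(1 - cos(93°)) = 2.5533 pm
Final wavelength: λ' = 2.6623 + 2.5533 = 5.2156 pm
Final photon energy: E' = hc/λ' = 237.7174 keV

Electron kinetic energy:
K_e = E - E' = 465.7000 - 237.7174 = 227.9826 keV

(Intermediate values are shown rounded; full precision is carried through to the final answer.)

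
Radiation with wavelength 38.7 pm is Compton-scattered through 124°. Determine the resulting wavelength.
42.4831 pm

Using the Compton scattering formula:
λ' = λ + Δλ = λ + λ_C(1 - cos θ)

Given:
- Initial wavelength λ = 38.7 pm
- Scattering angle θ = 124°
- Compton wavelength λ_C ≈ 2.4263 pm

Calculate the shift:
Δλ = 2.4263 × (1 - cos(124°))
Δλ = 2.4263 × 1.5592
Δλ = 3.7831 pm

Final wavelength:
λ' = 38.7 + 3.7831 = 42.4831 pm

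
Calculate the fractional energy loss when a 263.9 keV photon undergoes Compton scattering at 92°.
0.3483 (or 34.83%)

Calculate initial and final photon energies:

Initial: E₀ = 263.9 keV → λ₀ = 4.6982 pm
Compton shift: Δλ = 2.5110 pm
Final wavelength: λ' = 7.2091 pm
Final energy: E' = 171.9820 keV

Fractional energy loss:
(E₀ - E')/E₀ = (263.9000 - 171.9820)/263.9000
= 91.9180/263.9000
= 0.3483
= 34.83%

(Intermediate values are shown rounded; full precision is carried through to the final answer.)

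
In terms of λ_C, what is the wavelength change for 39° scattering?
0.2229 λ_C

The Compton shift formula is:
Δλ = λ_C(1 - cos θ)

Dividing both sides by λ_C:
Δλ/λ_C = 1 - cos θ

For θ = 39°:
Δλ/λ_C = 1 - cos(39°)
Δλ/λ_C = 1 - 0.7771
Δλ/λ_C = 0.2229

This means the shift is 0.2229 × λ_C = 0.5407 pm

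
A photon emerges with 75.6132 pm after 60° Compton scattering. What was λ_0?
74.4000 pm

From λ' = λ + Δλ, we have λ = λ' - Δλ

First calculate the Compton shift:
Δλ = λ_C(1 - cos θ)
Δλ = 2.4263 × (1 - cos(60°))
Δλ = 2.4263 × 0.5000
Δλ = 1.2132 pm

Initial wavelength:
λ = λ' - Δλ
λ = 75.6132 - 1.2132
λ = 74.4000 pm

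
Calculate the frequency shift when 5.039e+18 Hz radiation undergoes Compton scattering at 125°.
3.039e+17 Hz (decrease)

Convert frequency to wavelength (c = 299792458 m/s):
λ₀ = c/f₀ = 299792458/5.039e+18 = 5.9494435e-11 m = 59.4944 pm

Calculate Compton shift:
Δλ = λ_C(1 - cos(125°)) = 3.8180 pm

Final wavelength:
λ' = λ₀ + Δλ = 59.4944 + 3.8180 = 63.3124 pm

Final frequency:
f' = c/λ' = 299792458/6.3312420e-11 = 4.7351287e+18 Hz

Frequency shift (decrease):
Δf = f₀ - f' = 5.039e+18 - 4.7351287e+18 = 3.039e+17 Hz

(Intermediate values are shown rounded; full precision is carried through to the final answer.)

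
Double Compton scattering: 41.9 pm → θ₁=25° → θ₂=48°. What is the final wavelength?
42.9301 pm

Apply Compton shift twice:

First scattering at θ₁ = 25°:
Δλ₁ = λ_C(1 - cos(25°))
Δλ₁ = 2.4263 × 0.0937
Δλ₁ = 0.2273 pm

After first scattering:
λ₁ = 41.9 + 0.2273 = 42.1273 pm

Second scattering at θ₂ = 48°:
Δλ₂ = λ_C(1 - cos(48°))
Δλ₂ = 2.4263 × 0.3309
Δλ₂ = 0.8028 pm

Final wavelength:
λ₂ = 42.1273 + 0.8028 = 42.9301 pm

Total shift: Δλ_total = 0.2273 + 0.8028 = 1.0301 pm

(Intermediate values are shown rounded; full precision is carried through to the final answer.)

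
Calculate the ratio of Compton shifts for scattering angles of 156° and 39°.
156° produces the larger shift by a factor of 8.587

Calculate both shifts using Δλ = λ_C(1 - cos θ):

For θ₁ = 39°:
Δλ₁ = 2.4263 × (1 - cos(39°))
Δλ₁ = 2.4263 × 0.2229
Δλ₁ = 0.5407 pm

For θ₂ = 156°:
Δλ₂ = 2.4263 × (1 - cos(156°))
Δλ₂ = 2.4263 × 1.9135
Δλ₂ = 4.6429 pm

The 156° angle produces the larger shift.
Ratio: 4.6429/0.5407 = 8.587

(Intermediate values are shown rounded; full precision is carried through to the final answer.)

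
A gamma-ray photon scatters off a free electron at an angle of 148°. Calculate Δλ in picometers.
4.4839 pm

Using the Compton scattering formula:
Δλ = λ_C(1 - cos θ)

where λ_C = h/(m_e·c) ≈ 2.4263 pm is the Compton wavelength of an electron.

For θ = 148°:
cos(148°) = -0.8480
1 - cos(148°) = 1.8480

Δλ = 2.4263 × 1.8480
Δλ = 4.4839 pm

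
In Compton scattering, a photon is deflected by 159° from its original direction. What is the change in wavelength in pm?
4.6915 pm

Using the Compton scattering formula:
Δλ = λ_C(1 - cos θ)

where λ_C = h/(m_e·c) ≈ 2.4263 pm is the Compton wavelength of an electron.

For θ = 159°:
cos(159°) = -0.9336
1 - cos(159°) = 1.9336

Δλ = 2.4263 × 1.9336
Δλ = 4.6915 pm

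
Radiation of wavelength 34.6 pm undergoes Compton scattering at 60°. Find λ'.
35.8132 pm

Using the Compton formula: λ' = λ + λ_C(1 − cos θ)

For θ = 60°, cos θ = 1/2 (exact) = 0.5000, so:
1 − cos 60° = 1 − (1/2) = 0.5000

Δλ = λ_C × 0.5000 = 2.4263 × 0.5000 = 1.2132 pm

λ' = 34.6 + 1.2132 = 35.8132 pm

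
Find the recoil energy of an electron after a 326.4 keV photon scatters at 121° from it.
160.5235 keV

By energy conservation: K_e = E_initial - E_final

First find the scattered photon energy:
Initial wavelength: λ = hc/E = 3.7985 pm
Compton shift: Δλ = λ_C(1 - cos(121°)) = 3.6760 pm
Final wavelength: λ' = 3.7985 + 3.6760 = 7.4745 pm
Final photon energy: E' = hc/λ' = 165.8765 keV

Electron kinetic energy:
K_e = E - E' = 326.4000 - 165.8765 = 160.5235 keV

(Intermediate values are shown rounded; full precision is carried through to the final answer.)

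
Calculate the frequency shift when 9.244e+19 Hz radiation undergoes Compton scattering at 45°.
1.662e+19 Hz (decrease)

Convert frequency to wavelength (c = 299792458 m/s):
λ₀ = c/f₀ = 299792458/9.244e+19 = 3.2431032e-12 m = 3.2431 pm

Calculate Compton shift:
Δλ = λ_C(1 - cos(45°)) = 0.7106 pm

Final wavelength:
λ' = λ₀ + Δλ = 3.2431 + 0.7106 = 3.9538 pm

Final frequency:
f' = c/λ' = 299792458/3.9537530e-12 = 7.5824782e+19 Hz

Frequency shift (decrease):
Δf = f₀ - f' = 9.244e+19 - 7.5824782e+19 = 1.662e+19 Hz

(Intermediate values are shown rounded; full precision is carried through to the final answer.)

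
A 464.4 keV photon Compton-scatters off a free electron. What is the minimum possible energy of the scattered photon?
164.8202 keV (at θ = 180°)

The scattered photon has minimum energy when its wavelength is maximum, i.e., when the Compton shift Δλ = λ_C(1 − cos θ) is maximum. This occurs at θ = 180° (backscattering), giving Δλ_max = 2λ_C = 4.8526 pm.

Initial wavelength: λ₀ = hc/E₀ = 2.6698 pm
Maximum final wavelength: λ'_max = λ₀ + 2λ_C = 2.6698 + 4.8526 = 7.5224 pm
Minimum final energy: E'_min = hc/λ'_max = 164.8202 keV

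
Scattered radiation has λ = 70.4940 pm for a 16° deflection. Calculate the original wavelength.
70.4000 pm

From λ' = λ + Δλ, we have λ = λ' - Δλ

First calculate the Compton shift:
Δλ = λ_C(1 - cos θ)
Δλ = 2.4263 × (1 - cos(16°))
Δλ = 2.4263 × 0.0387
Δλ = 0.0940 pm

Initial wavelength:
λ = λ' - Δλ
λ = 70.4940 - 0.0940
λ = 70.4000 pm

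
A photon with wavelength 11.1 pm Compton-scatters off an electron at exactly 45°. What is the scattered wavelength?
11.8106 pm

Using the Compton formula: λ' = λ + λ_C(1 − cos θ)

For θ = 45°, cos θ = √2/2 (exact) ≈ 0.7071, so:
1 − cos 45° = 1 − (√2/2) ≈ 0.2929

Δλ = λ_C × 0.2929 = 2.4263 × 0.2929 = 0.7106 pm

λ' = 11.1 + 0.7106 = 11.8106 pm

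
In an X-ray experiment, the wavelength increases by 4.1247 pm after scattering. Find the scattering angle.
134.43°

From the Compton formula Δλ = λ_C(1 - cos θ), we can solve for θ:

cos θ = 1 - Δλ/λ_C

Given:
- Δλ = 4.1247 pm
- λ_C = h/(m_e·c) ≈ 2.42631024 pm

cos θ = 1 - 4.1247/2.42631024
cos θ = 1 - 1.699989
cos θ = -0.699989

θ = arccos(-0.699989)
θ = 134.43°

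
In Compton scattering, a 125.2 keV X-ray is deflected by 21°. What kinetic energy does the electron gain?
2.0048 keV

By energy conservation: K_e = E_initial - E_final

First find the scattered photon energy:
Initial wavelength: λ = hc/E = 9.9029 pm
Compton shift: Δλ = λ_C(1 - cos(21°)) = 0.1612 pm
Final wavelength: λ' = 9.9029 + 0.1612 = 10.0640 pm
Final photon energy: E' = hc/λ' = 123.1952 keV

Electron kinetic energy:
K_e = E - E' = 125.2000 - 123.1952 = 2.0048 keV

(Intermediate values are shown rounded; full precision is carried through to the final answer.)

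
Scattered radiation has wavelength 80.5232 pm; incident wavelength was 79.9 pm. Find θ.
42.00°

First find the wavelength shift:
Δλ = λ' - λ = 80.5232 - 79.9 = 0.6232 pm

Using Δλ = λ_C(1 - cos θ), with λ_C = h/(m_e·c) ≈ 2.42631024 pm:
cos θ = 1 - Δλ/λ_C
cos θ = 1 - 0.6232/2.42631024
cos θ = 0.743149

θ = arccos(0.743149)
θ = 42.00°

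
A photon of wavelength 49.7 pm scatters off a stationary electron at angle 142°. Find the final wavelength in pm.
54.0383 pm

Using the Compton scattering formula:
λ' = λ + Δλ = λ + λ_C(1 - cos θ)

Given:
- Initial wavelength λ = 49.7 pm
- Scattering angle θ = 142°
- Compton wavelength λ_C ≈ 2.4263 pm

Calculate the shift:
Δλ = 2.4263 × (1 - cos(142°))
Δλ = 2.4263 × 1.7880
Δλ = 4.3383 pm

Final wavelength:
λ' = 49.7 + 4.3383 = 54.0383 pm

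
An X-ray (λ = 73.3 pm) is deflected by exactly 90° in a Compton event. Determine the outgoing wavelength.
75.7263 pm

Using the Compton formula: λ' = λ + λ_C(1 − cos θ)

For θ = 90°, cos θ = 0 (exact) = 0.0000, so:
1 − cos 90° = 1 − (0) = 1.0000

Δλ = λ_C × 1.0000 = 2.4263 × 1.0000 = 2.4263 pm

λ' = 73.3 + 2.4263 = 75.7263 pm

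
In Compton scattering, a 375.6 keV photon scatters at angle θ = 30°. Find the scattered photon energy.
341.9284 keV

First convert energy to wavelength:
λ = hc/E, with hc ≈ 1239.842 keV·pm (i.e. 1239.842 eV·nm)

For E = 375.6 keV = 375600 eV:
λ = 1239.842 keV·pm / 375.6 keV
λ = 3.3010 pm

Calculate the Compton shift:
Δλ = λ_C(1 - cos(30°)) = 2.4263 × 0.1340
Δλ = 0.3251 pm

Final wavelength:
λ' = 3.3010 + 0.3251 = 3.6260 pm

Final energy:
E' = hc/λ' = 1239.842 / 3.6260 = 341.9284 keV

(Intermediate values are shown rounded; full precision is carried through to the final answer.)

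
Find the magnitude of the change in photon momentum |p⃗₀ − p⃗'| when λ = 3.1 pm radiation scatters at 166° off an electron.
2.9603e-22 kg·m/s

Photon momentum magnitude is p = h/λ.

Initial momentum:
p₀ = h/λ = 6.6261e-34/3.1000e-12 = 2.1374e-22 kg·m/s

After scattering:
λ' = λ + Δλ = 3.1 + 4.7805 = 7.8805 pm
p' = h/λ' = 6.6261e-34/7.8805e-12 = 8.4081e-23 kg·m/s

Momentum is a vector; the scattered photon's direction makes angle θ = 166° with the incident direction. The magnitude of the vector change Δp⃗ = p⃗₀ − p⃗' is found from the law of cosines:
|Δp⃗|² = p₀² + p'² − 2p₀p'cos θ
|Δp⃗|² = (2.1374e-22)² + (8.4081e-23)² − 2·2.1374e-22·8.4081e-23·cos(166°)
|Δp⃗| = 2.9603e-22 kg·m/s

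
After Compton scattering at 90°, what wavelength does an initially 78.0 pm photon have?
80.4263 pm

Using the Compton formula: λ' = λ + λ_C(1 − cos θ)

For θ = 90°, cos θ = 0 (exact) = 0.0000, so:
1 − cos 90° = 1 − (0) = 1.0000

Δλ = λ_C × 1.0000 = 2.4263 × 1.0000 = 2.4263 pm

λ' = 78.0 + 2.4263 = 80.4263 pm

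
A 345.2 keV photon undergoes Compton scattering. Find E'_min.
146.8262 keV (at θ = 180°)

The scattered photon has minimum energy when its wavelength is maximum, i.e., when the Compton shift Δλ = λ_C(1 − cos θ) is maximum. This occurs at θ = 180° (backscattering), giving Δλ_max = 2λ_C = 4.8526 pm.

Initial wavelength: λ₀ = hc/E₀ = 3.5917 pm
Maximum final wavelength: λ'_max = λ₀ + 2λ_C = 3.5917 + 4.8526 = 8.4443 pm
Minimum final energy: E'_min = hc/λ'_max = 146.8262 keV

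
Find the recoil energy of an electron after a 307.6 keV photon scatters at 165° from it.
166.7191 keV

By energy conservation: K_e = E_initial - E_final

First find the scattered photon energy:
Initial wavelength: λ = hc/E = 4.0307 pm
Compton shift: Δλ = λ_C(1 - cos(165°)) = 4.7699 pm
Final wavelength: λ' = 4.0307 + 4.7699 = 8.8006 pm
Final photon energy: E' = hc/λ' = 140.8809 keV

Electron kinetic energy:
K_e = E - E' = 307.6000 - 140.8809 = 166.7191 keV

(Intermediate values are shown rounded; full precision is carried through to the final answer.)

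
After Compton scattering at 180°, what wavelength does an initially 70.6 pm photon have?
75.4526 pm

Using the Compton formula: λ' = λ + λ_C(1 − cos θ)

For θ = 180°, cos θ = -1 (exact) = -1.0000, so:
1 − cos 180° = 1 − (-1) = 2.0000

Δλ = λ_C × 2.0000 = 2.4263 × 2.0000 = 4.8526 pm

λ' = 70.6 + 4.8526 = 75.4526 pm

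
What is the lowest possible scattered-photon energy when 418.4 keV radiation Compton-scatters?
158.6305 keV (at θ = 180°)

The scattered photon has minimum energy when its wavelength is maximum, i.e., when the Compton shift Δλ = λ_C(1 − cos θ) is maximum. This occurs at θ = 180° (backscattering), giving Δλ_max = 2λ_C = 4.8526 pm.

Initial wavelength: λ₀ = hc/E₀ = 2.9633 pm
Maximum final wavelength: λ'_max = λ₀ + 2λ_C = 2.9633 + 4.8526 = 7.8159 pm
Minimum final energy: E'_min = hc/λ'_max = 158.6305 keV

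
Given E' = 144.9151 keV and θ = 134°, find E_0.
279.0001 keV

Convert final energy to wavelength (hc ≈ 1239.842 keV·pm):
λ' = hc/E' = 1239.842 / 144.9151 = 8.5556 pm

Calculate the Compton shift:
Δλ = λ_C(1 - cos(134°))
Δλ = 2.4263 × (1 - cos(134°))
Δλ = 4.1118 pm

Initial wavelength:
λ = λ' - Δλ = 8.5556 - 4.1118 = 4.4439 pm

Initial energy:
E = hc/λ = 1239.842 / 4.4439 = 279.0001 keV

(Intermediate values are shown rounded; full precision is carried through to the final answer.)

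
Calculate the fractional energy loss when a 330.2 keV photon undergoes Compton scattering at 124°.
0.5019 (or 50.19%)

Calculate initial and final photon energies:

Initial: E₀ = 330.2 keV → λ₀ = 3.7548 pm
Compton shift: Δλ = 3.7831 pm
Final wavelength: λ' = 7.5379 pm
Final energy: E' = 164.4809 keV

Fractional energy loss:
(E₀ - E')/E₀ = (330.2000 - 164.4809)/330.2000
= 165.7191/330.2000
= 0.5019
= 50.19%

(Intermediate values are shown rounded; full precision is carried through to the final answer.)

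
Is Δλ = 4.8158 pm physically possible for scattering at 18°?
No, inconsistent

Calculate the expected shift for θ = 18°:

Δλ_expected = λ_C(1 - cos(18°))
Δλ_expected = 2.4263 × (1 - cos(18°))
Δλ_expected = 2.4263 × 0.0489
Δλ_expected = 0.1188 pm

Given shift: 4.8158 pm
Expected shift: 0.1188 pm
Difference: 4.6970 pm

The values do not match. The given shift corresponds to θ ≈ 170.0°, not 18°.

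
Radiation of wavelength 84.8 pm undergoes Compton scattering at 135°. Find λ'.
88.9420 pm

Using the Compton formula: λ' = λ + λ_C(1 − cos θ)

For θ = 135°, cos θ = -√2/2 (exact) ≈ -0.7071, so:
1 − cos 135° = 1 − (-√2/2) ≈ 1.7071

Δλ = λ_C × 1.7071 = 2.4263 × 1.7071 = 4.1420 pm

λ' = 84.8 + 4.1420 = 88.9420 pm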